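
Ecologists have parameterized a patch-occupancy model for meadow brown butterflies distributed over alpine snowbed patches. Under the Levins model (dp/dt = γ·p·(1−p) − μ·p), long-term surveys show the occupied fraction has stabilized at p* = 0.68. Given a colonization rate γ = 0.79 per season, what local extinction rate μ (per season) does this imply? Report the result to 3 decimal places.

0.253

At equilibrium γ(1−p*) = μ.
μ = 0.79 × (1 − 0.68) = 0.79 × 0.3200 = 0.2528.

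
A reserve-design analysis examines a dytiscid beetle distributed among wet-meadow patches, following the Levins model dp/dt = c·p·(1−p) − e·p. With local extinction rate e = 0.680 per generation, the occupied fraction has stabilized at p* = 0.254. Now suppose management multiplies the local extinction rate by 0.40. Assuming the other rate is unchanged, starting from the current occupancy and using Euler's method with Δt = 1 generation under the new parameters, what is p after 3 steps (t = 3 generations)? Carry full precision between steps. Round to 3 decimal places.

0.569

Balance c(1−p*) = e gives c = e/(1 − 0.25400) = 0.680/0.74600 = 0.91153.
Starting from p₀ = 0.25400; update p ← p + (dp/dt)·Δt with the new parameters.
  1  |  dp/dt·Δt = +0.103632  |  p_1 = 0.357632
  2  |  dp/dt·Δt = +0.112131  |  p_2 = 0.469763
  3  |  dp/dt·Δt = +0.099273  |  p_3 = 0.569036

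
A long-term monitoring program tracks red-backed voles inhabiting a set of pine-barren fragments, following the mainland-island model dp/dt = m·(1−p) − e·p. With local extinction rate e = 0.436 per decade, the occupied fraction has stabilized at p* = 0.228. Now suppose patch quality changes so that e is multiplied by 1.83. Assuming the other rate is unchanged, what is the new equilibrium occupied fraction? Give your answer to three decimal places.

Balance m(1−p*) = e·p* gives m = e·p*/(1−p*) = 0.436×0.22800/0.77200 = 0.12877.
New p* = m/(m+e) = 0.12877/(0.12877+0.79788) = 0.13896.

0.139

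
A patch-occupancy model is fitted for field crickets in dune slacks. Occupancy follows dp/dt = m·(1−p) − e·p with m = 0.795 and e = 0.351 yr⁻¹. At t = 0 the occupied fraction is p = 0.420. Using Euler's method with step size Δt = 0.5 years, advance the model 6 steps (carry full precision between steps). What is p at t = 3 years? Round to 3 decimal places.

0.692

Update rule: p ← p + [m·(1−p) − e·p]·Δt with Δt = 0.5.
  1  |  dp/dt·Δt = +0.156840  |  p_1 = 0.576840
  2  |  dp/dt·Δt = +0.066971  |  p_2 = 0.643811
  3  |  dp/dt·Δt = +0.028596  |  p_3 = 0.672407
  4  |  dp/dt·Δt = +0.012211  |  p_4 = 0.684618
  5  |  dp/dt·Δt = +0.005214  |  p_5 = 0.689832
  6  |  dp/dt·Δt = +0.002226  |  p_6 = 0.692058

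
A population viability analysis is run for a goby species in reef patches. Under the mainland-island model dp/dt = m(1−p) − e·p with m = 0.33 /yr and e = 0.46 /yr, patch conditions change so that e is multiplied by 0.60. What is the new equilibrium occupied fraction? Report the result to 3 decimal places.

Before: p* = 0.33/(0.33+0.46) = 0.4177.
After: m = 0.33, e = 0.276; p* = 0.33/0.6060 = 0.5446.

0.545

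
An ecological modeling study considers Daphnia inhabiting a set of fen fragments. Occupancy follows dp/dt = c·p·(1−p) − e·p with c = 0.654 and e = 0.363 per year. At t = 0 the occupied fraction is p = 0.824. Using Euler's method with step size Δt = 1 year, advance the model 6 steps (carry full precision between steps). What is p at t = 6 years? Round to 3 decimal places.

Update rule: p ← p + [c·p·(1−p) − e·p]·Δt with Δt = 1.
step 1: Δp = -0.20427, p = 0.61973
step 2: Δp = -0.07084, p = 0.54889
step 3: Δp = -0.03731, p = 0.51158
step 4: Δp = -0.02229, p = 0.48929
step 5: Δp = -0.01419, p = 0.47510
step 6: Δp = -0.00937, p = 0.46574

0.466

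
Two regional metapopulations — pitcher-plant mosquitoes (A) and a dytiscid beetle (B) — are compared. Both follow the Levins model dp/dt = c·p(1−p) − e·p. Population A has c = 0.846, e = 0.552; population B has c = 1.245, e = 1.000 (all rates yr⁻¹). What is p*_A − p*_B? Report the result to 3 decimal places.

A: p*_A = 1 − 0.552/0.846 = 0.3475.
B: p*_B = 1 − 1.000/1.245 = 0.1968.
p*_A − p*_B = 0.3475 − 0.1968 = 0.1507.

0.151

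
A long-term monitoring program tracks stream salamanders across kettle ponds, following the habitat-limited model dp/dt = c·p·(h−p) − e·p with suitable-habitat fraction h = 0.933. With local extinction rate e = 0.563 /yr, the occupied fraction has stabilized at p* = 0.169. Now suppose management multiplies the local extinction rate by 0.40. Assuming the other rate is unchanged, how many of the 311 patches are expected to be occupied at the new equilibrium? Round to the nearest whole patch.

195

Balance c(h−p*) = e gives c = e/(0.933 − 0.16900) = 0.563/0.76400 = 0.73691.
New p* = 0.933 − e/c = 0.933 − 0.22520/0.73691 = 0.62740.
Expected occupied = 311 × 0.62740 = 195.12 ≈ 195.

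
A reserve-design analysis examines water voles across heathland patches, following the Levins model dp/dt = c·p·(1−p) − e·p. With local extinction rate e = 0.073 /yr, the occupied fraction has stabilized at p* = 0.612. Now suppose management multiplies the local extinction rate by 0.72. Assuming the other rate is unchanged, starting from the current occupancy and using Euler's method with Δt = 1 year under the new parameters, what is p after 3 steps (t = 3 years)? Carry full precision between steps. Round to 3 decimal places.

Balance c(1−p*) = e gives c = e/(1 − 0.61200) = 0.073/0.38800 = 0.18814.
Starting from p₀ = 0.61200; update p ← p + (dp/dt)·Δt with the new parameters.
step 1: Δp = +0.01251, p = 0.62451
step 2: Δp = +0.01130, p = 0.63580
step 3: Δp = +0.01015, p = 0.64595

0.646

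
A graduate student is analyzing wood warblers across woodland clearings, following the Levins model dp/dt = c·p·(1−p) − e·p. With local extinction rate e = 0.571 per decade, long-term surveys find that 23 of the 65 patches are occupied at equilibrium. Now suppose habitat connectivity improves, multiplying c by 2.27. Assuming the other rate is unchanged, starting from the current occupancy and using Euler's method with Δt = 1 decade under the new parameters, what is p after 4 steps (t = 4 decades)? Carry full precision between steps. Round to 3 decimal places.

0.720

Observed p* = 23/65 = 0.35385.
Balance c(1−p*) = e gives c = e/(1 − 0.35385) = 0.571/0.64615 = 0.88369.
Starting from p₀ = 0.35385; update p ← p + (dp/dt)·Δt with the new parameters.
  1  |  dp/dt·Δt = +0.256599  |  p_1 = 0.610445
  2  |  dp/dt·Δt = +0.128461  |  p_2 = 0.738906
  3  |  dp/dt·Δt = -0.034915  |  p_3 = 0.703992
  4  |  dp/dt·Δt = +0.016041  |  p_4 = 0.720033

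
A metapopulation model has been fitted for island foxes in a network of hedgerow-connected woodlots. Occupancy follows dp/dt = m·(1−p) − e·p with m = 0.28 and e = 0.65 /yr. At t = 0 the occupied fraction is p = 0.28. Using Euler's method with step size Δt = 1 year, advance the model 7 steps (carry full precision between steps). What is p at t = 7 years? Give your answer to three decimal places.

Update rule: p ← p + [m·(1−p) − e·p]·Δt with Δt = 1.
step 1: Δp = +0.01960, p = 0.29960
step 2: Δp = +0.00137, p = 0.30097
step 3: Δp = +0.00010, p = 0.30107
step 4: Δp = +0.00001, p = 0.30107
step 5: Δp = +0.00000, p = 0.30108
step 6: Δp = +0.00000, p = 0.30108
step 7: Δp = +0.00000, p = 0.30108

0.301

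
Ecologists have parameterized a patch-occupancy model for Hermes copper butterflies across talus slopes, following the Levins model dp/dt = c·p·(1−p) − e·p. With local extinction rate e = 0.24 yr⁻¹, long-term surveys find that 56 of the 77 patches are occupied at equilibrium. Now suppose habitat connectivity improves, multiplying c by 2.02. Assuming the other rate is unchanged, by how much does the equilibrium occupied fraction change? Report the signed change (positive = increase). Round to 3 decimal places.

0.138

Observed p* = 56/77 = 0.72727.
Balance c(1−p*) = e gives c = e/(1 − 0.72727) = 0.24/0.27273 = 0.87999.
New p* = 1 − e/c = 1 − 0.24000/1.77758 = 0.86498.
Δp* = 0.86498 − 0.72727 = +0.13771.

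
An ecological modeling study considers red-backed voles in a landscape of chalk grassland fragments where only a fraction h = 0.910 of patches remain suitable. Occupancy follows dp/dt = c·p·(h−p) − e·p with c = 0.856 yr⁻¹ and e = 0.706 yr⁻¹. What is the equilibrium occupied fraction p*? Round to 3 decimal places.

0.085

Setting dp/dt = 0 and dividing by p* gives c·(h−p*) = e.
So p* = h − e/c = 0.910 − 0.706/0.856 = 0.910 − 0.8248 = 0.0852.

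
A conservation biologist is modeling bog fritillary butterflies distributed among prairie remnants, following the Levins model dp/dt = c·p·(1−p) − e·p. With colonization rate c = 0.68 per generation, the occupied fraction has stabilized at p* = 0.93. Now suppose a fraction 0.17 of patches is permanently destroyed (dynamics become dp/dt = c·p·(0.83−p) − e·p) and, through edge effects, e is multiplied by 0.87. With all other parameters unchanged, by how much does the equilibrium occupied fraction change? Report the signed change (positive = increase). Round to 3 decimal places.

-0.161

Balance c(1−p*) = e gives e = 0.68×(1 − 0.93000) = 0.04760.
New p* = 0.83 − e/c = 0.83 − 0.04141/0.68000 = 0.76910.
Δp* = 0.76910 − 0.93000 = -0.16090.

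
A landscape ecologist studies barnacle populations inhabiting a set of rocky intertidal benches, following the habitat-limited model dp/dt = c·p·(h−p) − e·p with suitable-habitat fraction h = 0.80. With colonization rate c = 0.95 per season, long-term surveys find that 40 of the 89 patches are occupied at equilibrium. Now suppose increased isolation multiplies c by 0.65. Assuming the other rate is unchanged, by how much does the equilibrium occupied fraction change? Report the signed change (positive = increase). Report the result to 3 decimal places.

Observed p* = 40/89 = 0.44944.
Balance c(h−p*) = e gives e = 0.95×(0.8 − 0.44944) = 0.33303.
New p* = 0.8 − e/c = 0.8 − 0.33303/0.61750 = 0.26068.
Δp* = 0.26068 − 0.44944 = -0.18876.

-0.189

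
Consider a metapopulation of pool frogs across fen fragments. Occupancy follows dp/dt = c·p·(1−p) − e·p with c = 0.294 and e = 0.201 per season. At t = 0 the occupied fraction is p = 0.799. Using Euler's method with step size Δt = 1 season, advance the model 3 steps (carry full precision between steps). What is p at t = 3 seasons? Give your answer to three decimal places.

0.558

Update rule: p ← p + [c·p·(1−p) − e·p]·Δt with Δt = 1.
step 1: Δp = -0.11338, p = 0.68562
step 2: Δp = -0.07444, p = 0.61118
step 3: Δp = -0.05298, p = 0.55820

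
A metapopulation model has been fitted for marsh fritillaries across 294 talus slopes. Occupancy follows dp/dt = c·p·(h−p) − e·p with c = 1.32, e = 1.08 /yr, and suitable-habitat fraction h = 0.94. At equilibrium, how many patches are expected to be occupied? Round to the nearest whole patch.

p* = h − e/c = 0.94 − 0.8182 = 0.1218.
Expected occupied patches = N × p* = 294 × 0.1218 = 35.81 ≈ 36.

36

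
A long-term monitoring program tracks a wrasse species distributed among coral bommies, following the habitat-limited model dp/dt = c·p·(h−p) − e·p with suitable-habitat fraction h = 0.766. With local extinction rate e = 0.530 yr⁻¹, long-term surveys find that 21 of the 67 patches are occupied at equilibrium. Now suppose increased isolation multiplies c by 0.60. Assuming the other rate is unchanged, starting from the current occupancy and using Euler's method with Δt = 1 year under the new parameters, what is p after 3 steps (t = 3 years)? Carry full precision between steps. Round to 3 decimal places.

Observed p* = 21/67 = 0.31343.
Balance c(h−p*) = e gives c = e/(0.766 − 0.31343) = 0.530/0.45257 = 1.17110.
Starting from p₀ = 0.31343; update p ← p + (dp/dt)·Δt with the new parameters.
p: 0.31343 → 0.24699  (Δp = -0.06645)
p: 0.24699 → 0.20616  (Δp = -0.04083)
p: 0.20616 → 0.17799  (Δp = -0.02817)

0.178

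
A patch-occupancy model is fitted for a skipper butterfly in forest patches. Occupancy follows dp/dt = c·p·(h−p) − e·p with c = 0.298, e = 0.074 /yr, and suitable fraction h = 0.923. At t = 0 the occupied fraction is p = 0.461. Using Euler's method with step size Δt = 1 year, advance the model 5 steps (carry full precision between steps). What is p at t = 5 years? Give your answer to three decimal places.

Update rule: p ← p + [c·p·(h−p) − e·p]·Δt with Δt = 1.
  1  |  dp/dt·Δt = +0.029355  |  p_1 = 0.490355
  2  |  dp/dt·Δt = +0.026934  |  p_2 = 0.517289
  3  |  dp/dt·Δt = +0.024262  |  p_3 = 0.541551
  4  |  dp/dt·Δt = +0.021484  |  p_4 = 0.563035
  5  |  dp/dt·Δt = +0.018732  |  p_5 = 0.581767

0.582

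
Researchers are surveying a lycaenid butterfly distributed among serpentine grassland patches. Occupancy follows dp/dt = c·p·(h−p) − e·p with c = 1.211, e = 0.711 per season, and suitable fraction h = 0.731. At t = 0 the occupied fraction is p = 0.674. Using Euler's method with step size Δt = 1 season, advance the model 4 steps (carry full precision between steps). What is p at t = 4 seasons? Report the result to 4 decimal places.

0.1830

Update rule: p ← p + [c·p·(h−p) − e·p]·Δt with Δt = 1.
  1  |  dp/dt·Δt = -0.432690  |  p_1 = 0.241310
  2  |  dp/dt·Δt = -0.028471  |  p_2 = 0.212839
  3  |  dp/dt·Δt = -0.017774  |  p_3 = 0.195065
  4  |  dp/dt·Δt = -0.012091  |  p_4 = 0.182975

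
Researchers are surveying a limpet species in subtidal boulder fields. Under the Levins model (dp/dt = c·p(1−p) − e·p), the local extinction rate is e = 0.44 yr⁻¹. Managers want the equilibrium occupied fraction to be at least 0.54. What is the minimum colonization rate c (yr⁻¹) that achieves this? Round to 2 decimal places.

p* = 1 − e/c ≥ 0.54 requires e/c ≤ 0.4600, i.e. c ≥ e/0.4600.
c_min = 0.44/0.4600 = 0.9565.

0.96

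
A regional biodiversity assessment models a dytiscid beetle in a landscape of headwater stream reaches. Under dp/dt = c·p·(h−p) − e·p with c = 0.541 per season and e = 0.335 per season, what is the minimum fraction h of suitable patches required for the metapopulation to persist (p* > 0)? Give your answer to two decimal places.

0.62

p* = h − e/c is positive only when h > e/c.
h_min = e/c = 0.335/0.541 = 0.6192.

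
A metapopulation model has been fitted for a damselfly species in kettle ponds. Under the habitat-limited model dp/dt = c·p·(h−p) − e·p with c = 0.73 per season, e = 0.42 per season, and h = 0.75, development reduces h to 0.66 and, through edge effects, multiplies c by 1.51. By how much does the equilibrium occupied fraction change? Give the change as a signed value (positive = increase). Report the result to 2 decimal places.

0.10

Before: p* = h − e/c = 0.75 − 0.42/0.73 = 0.75 − 0.5753 = 0.1747.
After: c = 1.1023, e = 0.42, h = 0.66; p* = 0.66 − 0.42/1.1023 = 0.2790.
Δp* = 0.2790 − 0.1747 = +0.1043.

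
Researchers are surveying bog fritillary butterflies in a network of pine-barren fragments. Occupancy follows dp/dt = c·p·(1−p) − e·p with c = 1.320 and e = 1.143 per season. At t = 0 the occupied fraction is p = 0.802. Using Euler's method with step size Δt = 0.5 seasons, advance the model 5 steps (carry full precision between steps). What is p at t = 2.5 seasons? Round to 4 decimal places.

Update rule: p ← p + [c·p·(1−p) − e·p]·Δt with Δt = 0.5.
  1  |  dp/dt·Δt = -0.353538  |  p_1 = 0.448462
  2  |  dp/dt·Δt = -0.093049  |  p_2 = 0.355413
  3  |  dp/dt·Δt = -0.051916  |  p_3 = 0.303497
  4  |  dp/dt·Δt = -0.033933  |  p_4 = 0.269564
  5  |  dp/dt·Δt = -0.024102  |  p_5 = 0.245461

0.2455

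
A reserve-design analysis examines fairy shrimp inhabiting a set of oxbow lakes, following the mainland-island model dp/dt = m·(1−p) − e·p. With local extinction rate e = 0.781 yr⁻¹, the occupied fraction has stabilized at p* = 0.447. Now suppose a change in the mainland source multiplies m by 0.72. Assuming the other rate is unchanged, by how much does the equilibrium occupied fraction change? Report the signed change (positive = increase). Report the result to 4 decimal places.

Balance m(1−p*) = e·p* gives m = e·p*/(1−p*) = 0.781×0.44700/0.55300 = 0.63130.
New p* = m/(m+e) = 0.45454/(0.45454+0.78100) = 0.36789.
Δp* = 0.36789 − 0.44700 = -0.07911.

-0.0791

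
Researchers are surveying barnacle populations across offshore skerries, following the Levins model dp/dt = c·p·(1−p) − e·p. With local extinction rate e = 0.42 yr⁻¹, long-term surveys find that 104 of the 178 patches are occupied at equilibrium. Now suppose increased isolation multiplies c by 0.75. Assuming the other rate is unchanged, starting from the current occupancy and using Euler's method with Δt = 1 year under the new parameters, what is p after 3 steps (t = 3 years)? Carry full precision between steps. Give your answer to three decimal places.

Observed p* = 104/178 = 0.58427.
Balance c(1−p*) = e gives c = e/(1 − 0.58427) = 0.42/0.41573 = 1.01027.
Starting from p₀ = 0.58427; update p ← p + (dp/dt)·Δt with the new parameters.
step 1: Δp = -0.06135, p = 0.52292
step 2: Δp = -0.03060, p = 0.49232
step 3: Δp = -0.01739, p = 0.47493

0.475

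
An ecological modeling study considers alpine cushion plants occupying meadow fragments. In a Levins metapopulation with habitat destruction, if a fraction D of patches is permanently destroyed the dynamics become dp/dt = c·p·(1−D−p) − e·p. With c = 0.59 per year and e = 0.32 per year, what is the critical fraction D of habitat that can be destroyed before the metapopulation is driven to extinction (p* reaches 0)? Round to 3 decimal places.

The nontrivial equilibrium is p* = (1−D) − e/c; extinction occurs when this hits zero.
So D_crit = 1 − e/c = 1 − 0.32/0.59 = 1 − 0.5424 = 0.4576.
This equals the undisturbed p*, a classic result of Lande's extension.

0.458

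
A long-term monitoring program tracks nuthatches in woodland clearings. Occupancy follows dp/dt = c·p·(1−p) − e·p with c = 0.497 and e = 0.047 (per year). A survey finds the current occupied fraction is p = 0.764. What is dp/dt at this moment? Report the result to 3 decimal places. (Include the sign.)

Colonization term: c·p·(1−p) = 0.497×0.764×0.2360 = 0.08961.
Extinction term: e·p = 0.03591.
dp/dt = 0.08961 − 0.03591 = 0.05370.

0.054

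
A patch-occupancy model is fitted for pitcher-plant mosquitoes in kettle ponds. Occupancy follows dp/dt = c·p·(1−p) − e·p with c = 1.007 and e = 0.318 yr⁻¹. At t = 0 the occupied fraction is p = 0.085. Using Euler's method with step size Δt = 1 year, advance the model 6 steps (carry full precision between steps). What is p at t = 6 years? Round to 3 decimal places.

Update rule: p ← p + [c·p·(1−p) − e·p]·Δt with Δt = 1.
step 1: Δp = +0.05129, p = 0.13629
step 2: Δp = +0.07520, p = 0.21149
step 3: Δp = +0.10067, p = 0.31216
step 4: Δp = +0.11695, p = 0.42912
step 5: Δp = +0.11023, p = 0.53935
step 6: Δp = +0.07868, p = 0.61803

0.618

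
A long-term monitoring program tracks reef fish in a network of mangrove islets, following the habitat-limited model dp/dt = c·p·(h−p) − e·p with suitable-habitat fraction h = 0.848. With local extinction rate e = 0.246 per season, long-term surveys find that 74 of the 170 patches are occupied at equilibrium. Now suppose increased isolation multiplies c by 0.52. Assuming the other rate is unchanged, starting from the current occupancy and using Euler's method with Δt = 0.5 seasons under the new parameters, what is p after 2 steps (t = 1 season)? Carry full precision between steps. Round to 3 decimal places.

0.387

Observed p* = 74/170 = 0.43529.
Balance c(h−p*) = e gives c = e/(0.848 − 0.43529) = 0.246/0.41271 = 0.59607.
Starting from p₀ = 0.43529; update p ← p + (dp/dt)·Δt with the new parameters.
  1  |  dp/dt·Δt = -0.025700  |  p_1 = 0.409594
  2  |  dp/dt·Δt = -0.022551  |  p_2 = 0.387043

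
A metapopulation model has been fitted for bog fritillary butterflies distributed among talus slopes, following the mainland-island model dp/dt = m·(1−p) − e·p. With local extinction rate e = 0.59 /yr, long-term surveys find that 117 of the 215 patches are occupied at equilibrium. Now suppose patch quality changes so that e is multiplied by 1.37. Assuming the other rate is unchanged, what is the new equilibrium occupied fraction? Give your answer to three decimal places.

0.466

Observed p* = 117/215 = 0.54419.
Balance m(1−p*) = e·p* gives m = e·p*/(1−p*) = 0.59×0.54419/0.45581 = 0.70440.
New p* = m/(m+e) = 0.70440/(0.70440+0.80830) = 0.46566.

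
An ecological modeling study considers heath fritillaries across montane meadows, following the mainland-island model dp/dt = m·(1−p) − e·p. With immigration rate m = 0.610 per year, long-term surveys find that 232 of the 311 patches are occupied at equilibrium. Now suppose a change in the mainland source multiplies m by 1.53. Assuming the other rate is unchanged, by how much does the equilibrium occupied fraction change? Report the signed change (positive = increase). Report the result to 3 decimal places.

Observed p* = 232/311 = 0.74598.
Balance m(1−p*) = e·p* gives e = m(1−p*)/p* = 0.610×0.25402/0.74598 = 0.20772.
New p* = m/(m+e) = 0.93330/(0.93330+0.20772) = 0.81795.
Δp* = 0.81795 − 0.74598 = +0.07197.

0.072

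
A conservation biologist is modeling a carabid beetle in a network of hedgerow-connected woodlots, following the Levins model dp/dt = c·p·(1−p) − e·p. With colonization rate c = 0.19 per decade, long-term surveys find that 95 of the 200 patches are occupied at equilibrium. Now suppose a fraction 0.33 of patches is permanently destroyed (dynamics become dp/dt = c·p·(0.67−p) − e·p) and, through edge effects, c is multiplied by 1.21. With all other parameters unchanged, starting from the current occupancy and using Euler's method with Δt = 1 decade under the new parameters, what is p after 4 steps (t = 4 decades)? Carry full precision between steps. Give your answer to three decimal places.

0.392

Observed p* = 95/200 = 0.47500.
Balance c(1−p*) = e gives e = 0.19×(1 − 0.47500) = 0.09975.
Starting from p₀ = 0.47500; update p ← p + (dp/dt)·Δt with the new parameters.
p: 0.47500 → 0.44891  (Δp = -0.02609)
p: 0.44891 → 0.42695  (Δp = -0.02196)
p: 0.42695 → 0.40822  (Δp = -0.01873)
p: 0.40822 → 0.39207  (Δp = -0.01615)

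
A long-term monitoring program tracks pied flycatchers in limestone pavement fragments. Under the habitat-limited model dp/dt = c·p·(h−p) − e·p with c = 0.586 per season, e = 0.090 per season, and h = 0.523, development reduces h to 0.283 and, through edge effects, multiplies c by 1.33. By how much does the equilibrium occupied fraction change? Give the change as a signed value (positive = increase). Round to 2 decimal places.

Before: p* = h − e/c = 0.523 − 0.090/0.586 = 0.523 − 0.1536 = 0.3694.
After: c = 0.77938, e = 0.09, h = 0.283; p* = 0.283 − 0.09/0.77938 = 0.1675.
Δp* = 0.1675 − 0.3694 = -0.2019.

-0.20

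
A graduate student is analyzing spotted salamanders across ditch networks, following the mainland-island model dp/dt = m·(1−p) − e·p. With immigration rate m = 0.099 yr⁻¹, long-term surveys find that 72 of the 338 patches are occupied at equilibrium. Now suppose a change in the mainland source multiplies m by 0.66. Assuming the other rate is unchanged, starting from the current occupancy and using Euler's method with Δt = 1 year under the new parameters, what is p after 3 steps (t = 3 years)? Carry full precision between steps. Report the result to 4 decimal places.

0.1629

Observed p* = 72/338 = 0.21302.
Balance m(1−p*) = e·p* gives e = m(1−p*)/p* = 0.099×0.78698/0.21302 = 0.36575.
Starting from p₀ = 0.21302; update p ← p + (dp/dt)·Δt with the new parameters.
  1  |  dp/dt·Δt = -0.026490  |  p_1 = 0.186528
  2  |  dp/dt·Δt = -0.015070  |  p_2 = 0.171458
  3  |  dp/dt·Δt = -0.008574  |  p_3 = 0.162884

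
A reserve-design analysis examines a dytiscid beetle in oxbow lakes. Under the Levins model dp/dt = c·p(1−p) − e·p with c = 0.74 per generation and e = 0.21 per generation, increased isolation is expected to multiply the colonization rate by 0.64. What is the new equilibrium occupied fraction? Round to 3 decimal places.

Before: p* = 1 − 0.21/0.74 = 0.7162.
After the change, c = 0.4736, e = 0.21, so p* = 1 − 0.21/0.4736 = 0.5566.

0.557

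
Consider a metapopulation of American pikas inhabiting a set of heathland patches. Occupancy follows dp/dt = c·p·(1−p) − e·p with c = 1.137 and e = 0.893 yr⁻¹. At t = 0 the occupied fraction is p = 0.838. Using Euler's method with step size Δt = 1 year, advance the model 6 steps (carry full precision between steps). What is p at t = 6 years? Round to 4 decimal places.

0.2210

Update rule: p ← p + [c·p·(1−p) − e·p]·Δt with Δt = 1.
t = 1: p = 0.83800 + (-0.59398) = 0.24402
t = 2: p = 0.24402 + (-0.00816) = 0.23586
t = 3: p = 0.23586 + (-0.00570) = 0.23016
t = 4: p = 0.23016 + (-0.00407) = 0.22609
t = 5: p = 0.22609 + (-0.00295) = 0.22313
t = 6: p = 0.22313 + (-0.00216) = 0.22097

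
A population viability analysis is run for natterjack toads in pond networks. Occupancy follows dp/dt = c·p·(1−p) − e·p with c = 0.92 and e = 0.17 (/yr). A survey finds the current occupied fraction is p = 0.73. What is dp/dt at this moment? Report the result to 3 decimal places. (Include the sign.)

0.057

Colonization term: c·p·(1−p) = 0.92×0.73×0.2700 = 0.18133.
Extinction term: e·p = 0.12410.
dp/dt = 0.18133 − 0.12410 = 0.05723.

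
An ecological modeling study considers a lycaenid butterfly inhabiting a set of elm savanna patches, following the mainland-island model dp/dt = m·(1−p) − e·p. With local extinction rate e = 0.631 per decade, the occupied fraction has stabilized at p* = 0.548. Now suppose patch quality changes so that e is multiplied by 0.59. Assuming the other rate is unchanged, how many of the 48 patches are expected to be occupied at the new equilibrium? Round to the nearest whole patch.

32

Balance m(1−p*) = e·p* gives m = e·p*/(1−p*) = 0.631×0.54800/0.45200 = 0.76502.
New p* = m/(m+e) = 0.76502/(0.76502+0.37229) = 0.67266.
Expected occupied = 48 × 0.67266 = 32.29 ≈ 32.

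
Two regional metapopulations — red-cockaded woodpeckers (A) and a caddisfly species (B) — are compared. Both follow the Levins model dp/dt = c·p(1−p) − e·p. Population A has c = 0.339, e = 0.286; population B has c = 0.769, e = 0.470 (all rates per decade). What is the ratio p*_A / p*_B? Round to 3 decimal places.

A: p*_A = 1 − 0.286/0.339 = 0.1563.
B: p*_B = 1 − 0.470/0.769 = 0.3888.
p*_A / p*_B = 0.1563/0.3888 = 0.4021.

0.402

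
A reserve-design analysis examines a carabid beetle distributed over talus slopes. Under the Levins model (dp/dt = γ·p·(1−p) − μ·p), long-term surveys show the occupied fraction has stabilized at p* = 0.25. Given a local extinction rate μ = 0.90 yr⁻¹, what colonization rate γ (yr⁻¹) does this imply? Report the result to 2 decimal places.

At equilibrium γ(1−p*) = μ, so γ = μ/(1−p*).
γ = 0.90/(1 − 0.25) = 0.90/0.7500 = 1.2000.

1.20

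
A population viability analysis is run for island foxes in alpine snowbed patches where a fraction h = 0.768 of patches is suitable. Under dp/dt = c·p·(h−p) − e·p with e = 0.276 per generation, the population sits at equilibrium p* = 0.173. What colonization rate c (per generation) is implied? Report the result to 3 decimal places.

0.464

At equilibrium c(h−p*) = e, so c = e/(h−p*).
c = 0.276/(0.768 − 0.173) = 0.276/0.5950 = 0.4639.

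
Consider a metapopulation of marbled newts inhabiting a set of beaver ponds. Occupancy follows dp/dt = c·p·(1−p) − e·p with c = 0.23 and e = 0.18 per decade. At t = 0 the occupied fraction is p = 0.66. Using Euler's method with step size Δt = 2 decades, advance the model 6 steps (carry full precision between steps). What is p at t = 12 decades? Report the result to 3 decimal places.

Update rule: p ← p + [c·p·(1−p) − e·p]·Δt with Δt = 2.
t = 2: p = 0.66000 + (-0.13438) = 0.52562
t = 4: p = 0.52562 + (-0.07453) = 0.45110
t = 6: p = 0.45110 + (-0.04850) = 0.40260
t = 8: p = 0.40260 + (-0.03430) = 0.36830
t = 10: p = 0.36830 + (-0.02557) = 0.34273
t = 12: p = 0.34273 + (-0.01976) = 0.32297

0.323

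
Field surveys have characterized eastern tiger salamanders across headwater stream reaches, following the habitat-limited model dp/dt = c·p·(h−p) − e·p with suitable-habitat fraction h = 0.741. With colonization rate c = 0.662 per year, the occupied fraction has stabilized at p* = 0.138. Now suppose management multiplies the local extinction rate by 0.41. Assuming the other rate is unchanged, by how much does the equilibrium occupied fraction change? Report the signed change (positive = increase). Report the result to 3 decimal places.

0.356

Balance c(h−p*) = e gives e = 0.662×(0.741 − 0.13800) = 0.39919.
New p* = 0.741 − e/c = 0.741 − 0.16367/0.66200 = 0.49376.
Δp* = 0.49376 − 0.13800 = +0.35576.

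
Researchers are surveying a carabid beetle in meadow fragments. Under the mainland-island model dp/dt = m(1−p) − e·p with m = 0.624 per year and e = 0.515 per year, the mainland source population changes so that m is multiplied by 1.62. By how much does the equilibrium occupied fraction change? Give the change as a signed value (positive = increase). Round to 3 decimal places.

0.115

Before: p* = 0.624/(0.624+0.515) = 0.5478.
After: m = 1.01088, e = 0.515; p* = 1.01088/1.5259 = 0.6625.
Δp* = 0.6625 − 0.5478 = +0.1146.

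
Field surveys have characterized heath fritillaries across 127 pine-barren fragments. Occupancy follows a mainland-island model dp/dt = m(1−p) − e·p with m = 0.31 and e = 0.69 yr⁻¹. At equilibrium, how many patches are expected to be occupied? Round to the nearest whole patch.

39

p* = m/(m+e) = 0.31/1.0000 = 0.3100.
Expected occupied patches = N × p* = 127 × 0.3100 = 39.37 ≈ 39.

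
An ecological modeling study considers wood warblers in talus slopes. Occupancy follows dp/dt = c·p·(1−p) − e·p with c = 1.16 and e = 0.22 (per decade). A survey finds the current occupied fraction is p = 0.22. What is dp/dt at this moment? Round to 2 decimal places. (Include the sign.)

0.15

Colonization term: c·p·(1−p) = 1.16×0.22×0.7800 = 0.19906.
Extinction term: e·p = 0.04840.
dp/dt = 0.19906 − 0.04840 = 0.15066.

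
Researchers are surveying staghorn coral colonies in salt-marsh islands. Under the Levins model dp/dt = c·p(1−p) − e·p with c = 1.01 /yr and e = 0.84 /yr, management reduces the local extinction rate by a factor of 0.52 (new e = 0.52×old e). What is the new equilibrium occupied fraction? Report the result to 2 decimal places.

0.57

Before: p* = 1 − 0.84/1.01 = 0.1683.
After the change, c = 1.01, e = 0.4368, so p* = 1 − 0.4368/1.01 = 0.5675.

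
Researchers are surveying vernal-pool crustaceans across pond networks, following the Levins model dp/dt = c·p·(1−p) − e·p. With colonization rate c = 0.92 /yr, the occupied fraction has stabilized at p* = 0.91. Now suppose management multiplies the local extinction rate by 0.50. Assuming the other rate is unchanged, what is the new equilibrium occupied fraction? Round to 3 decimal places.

0.955

Balance c(1−p*) = e gives e = 0.92×(1 − 0.91000) = 0.08280.
New p* = 1 − e/c = 1 − 0.04140/0.92000 = 0.95500.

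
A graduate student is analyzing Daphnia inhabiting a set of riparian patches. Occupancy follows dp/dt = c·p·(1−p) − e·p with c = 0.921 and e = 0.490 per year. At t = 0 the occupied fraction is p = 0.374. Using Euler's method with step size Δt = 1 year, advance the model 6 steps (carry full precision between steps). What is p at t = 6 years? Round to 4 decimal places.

Update rule: p ← p + [c·p·(1−p) − e·p]·Δt with Δt = 1.
t = 1: p = 0.37400 + (+0.03237) = 0.40637
t = 2: p = 0.40637 + (+0.02306) = 0.42942
t = 3: p = 0.42942 + (+0.01524) = 0.44467
t = 4: p = 0.44467 + (+0.00954) = 0.45421
t = 5: p = 0.45421 + (+0.00576) = 0.45997
t = 6: p = 0.45997 + (+0.00339) = 0.46336

0.4634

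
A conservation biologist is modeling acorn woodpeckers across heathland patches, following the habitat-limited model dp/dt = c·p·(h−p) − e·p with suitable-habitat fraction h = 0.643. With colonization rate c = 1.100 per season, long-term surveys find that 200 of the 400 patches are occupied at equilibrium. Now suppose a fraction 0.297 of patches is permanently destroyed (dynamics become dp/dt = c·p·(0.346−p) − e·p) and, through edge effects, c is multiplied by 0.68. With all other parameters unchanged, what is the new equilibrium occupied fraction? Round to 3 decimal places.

Observed p* = 200/400 = 0.50000.
Balance c(h−p*) = e gives e = 1.100×(0.643 − 0.50000) = 0.15730.
New p* = 0.346 − e/c = 0.346 − 0.15730/0.74800 = 0.13571.

0.136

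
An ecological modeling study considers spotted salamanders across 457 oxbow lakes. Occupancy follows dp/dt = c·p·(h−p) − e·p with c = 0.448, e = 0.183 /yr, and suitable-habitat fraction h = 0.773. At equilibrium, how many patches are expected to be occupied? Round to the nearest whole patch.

167

p* = h − e/c = 0.773 − 0.4085 = 0.3645.
Expected occupied patches = N × p* = 457 × 0.3645 = 166.58 ≈ 167.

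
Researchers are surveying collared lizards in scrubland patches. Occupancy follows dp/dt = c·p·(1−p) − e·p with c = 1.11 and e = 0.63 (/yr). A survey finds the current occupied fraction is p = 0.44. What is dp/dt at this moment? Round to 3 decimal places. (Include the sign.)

-0.004

Colonization term: c·p·(1−p) = 1.11×0.44×0.5600 = 0.27350.
Extinction term: e·p = 0.27720.
dp/dt = 0.27350 − 0.27720 = -0.00370.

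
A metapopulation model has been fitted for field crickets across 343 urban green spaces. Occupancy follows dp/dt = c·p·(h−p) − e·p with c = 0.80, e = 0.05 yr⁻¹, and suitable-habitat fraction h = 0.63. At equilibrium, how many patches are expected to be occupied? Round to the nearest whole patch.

p* = h − e/c = 0.63 − 0.0625 = 0.5675.
Expected occupied patches = N × p* = 343 × 0.5675 = 194.65 ≈ 195.

195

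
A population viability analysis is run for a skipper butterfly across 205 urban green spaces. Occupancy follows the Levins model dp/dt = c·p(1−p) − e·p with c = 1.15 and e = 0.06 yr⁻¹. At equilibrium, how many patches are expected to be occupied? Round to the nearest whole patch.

p* = 1 − e/c = 1 − 0.06/1.15 = 0.9478.
Expected occupied patches = N × p* = 205 × 0.9478 = 194.30 ≈ 194.

194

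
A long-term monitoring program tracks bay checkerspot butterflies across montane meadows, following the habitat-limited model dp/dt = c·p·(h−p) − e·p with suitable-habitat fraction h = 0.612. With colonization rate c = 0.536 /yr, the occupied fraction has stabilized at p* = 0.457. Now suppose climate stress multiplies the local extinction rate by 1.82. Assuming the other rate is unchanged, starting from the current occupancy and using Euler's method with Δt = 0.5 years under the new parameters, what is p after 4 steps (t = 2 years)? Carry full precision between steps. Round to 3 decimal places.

Balance c(h−p*) = e gives e = 0.536×(0.612 − 0.45700) = 0.08308.
Starting from p₀ = 0.45700; update p ← p + (dp/dt)·Δt with the new parameters.
step 1: Δp = -0.01557, p = 0.44143
step 2: Δp = -0.01319, p = 0.42824
step 3: Δp = -0.01129, p = 0.41695
step 4: Δp = -0.00973, p = 0.40722

0.407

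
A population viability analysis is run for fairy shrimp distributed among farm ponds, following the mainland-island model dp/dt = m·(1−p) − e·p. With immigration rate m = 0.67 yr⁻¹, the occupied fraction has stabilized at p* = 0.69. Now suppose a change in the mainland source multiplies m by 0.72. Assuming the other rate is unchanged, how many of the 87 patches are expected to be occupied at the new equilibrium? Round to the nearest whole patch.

Balance m(1−p*) = e·p* gives e = m(1−p*)/p* = 0.67×0.31000/0.69000 = 0.30101.
New p* = m/(m+e) = 0.48240/(0.48240+0.30101) = 0.61577.
Expected occupied = 87 × 0.61577 = 53.57 ≈ 54.

54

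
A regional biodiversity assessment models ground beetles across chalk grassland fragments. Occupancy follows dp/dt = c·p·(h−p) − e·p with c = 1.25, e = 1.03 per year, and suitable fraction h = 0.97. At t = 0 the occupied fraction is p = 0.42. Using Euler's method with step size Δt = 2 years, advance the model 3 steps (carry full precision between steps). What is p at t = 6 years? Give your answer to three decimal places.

0.140

Update rule: p ← p + [c·p·(h−p) − e·p]·Δt with Δt = 2.
  1  |  dp/dt·Δt = -0.287700  |  p_1 = 0.132300
  2  |  dp/dt·Δt = +0.004531  |  p_2 = 0.136831
  3  |  dp/dt·Δt = +0.003136  |  p_3 = 0.139968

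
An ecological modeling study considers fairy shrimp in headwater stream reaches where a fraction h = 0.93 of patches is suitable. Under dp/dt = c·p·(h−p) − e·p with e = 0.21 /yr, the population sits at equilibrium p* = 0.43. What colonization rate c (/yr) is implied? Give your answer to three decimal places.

At equilibrium c(h−p*) = e, so c = e/(h−p*).
c = 0.21/(0.93 − 0.43) = 0.21/0.5000 = 0.4200.

0.420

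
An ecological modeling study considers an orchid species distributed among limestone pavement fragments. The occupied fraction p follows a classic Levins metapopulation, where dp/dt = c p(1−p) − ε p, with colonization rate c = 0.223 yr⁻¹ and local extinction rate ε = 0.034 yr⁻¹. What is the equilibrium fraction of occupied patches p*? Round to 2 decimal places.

Setting dp/dt = 0 and dividing through by p* gives c·(1−p*) = ε.
So p* = 1 − ε/c = 1 − 0.034/0.223 = 1 − 0.1525 = 0.8475.

0.85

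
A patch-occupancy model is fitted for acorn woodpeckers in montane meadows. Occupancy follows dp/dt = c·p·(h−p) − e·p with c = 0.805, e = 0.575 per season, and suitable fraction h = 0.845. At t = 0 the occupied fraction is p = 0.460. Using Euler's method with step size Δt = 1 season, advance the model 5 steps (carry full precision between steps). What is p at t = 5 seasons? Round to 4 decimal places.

Update rule: p ← p + [c·p·(h−p) − e·p]·Δt with Δt = 1.
p: 0.46000 → 0.33807  (Δp = -0.12193)
p: 0.33807 → 0.28164  (Δp = -0.05643)
p: 0.28164 → 0.24742  (Δp = -0.03422)
p: 0.24742 → 0.22418  (Δp = -0.02324)
p: 0.22418 → 0.20731  (Δp = -0.01687)

0.2073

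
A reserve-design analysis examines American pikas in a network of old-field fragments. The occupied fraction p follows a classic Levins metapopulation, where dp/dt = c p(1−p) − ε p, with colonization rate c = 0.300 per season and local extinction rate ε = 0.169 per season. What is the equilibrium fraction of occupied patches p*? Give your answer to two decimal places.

0.44

Setting dp/dt = 0 and dividing through by p* gives c·(1−p*) = ε.
So p* = 1 − ε/c = 1 − 0.169/0.300 = 1 − 0.5633 = 0.4367.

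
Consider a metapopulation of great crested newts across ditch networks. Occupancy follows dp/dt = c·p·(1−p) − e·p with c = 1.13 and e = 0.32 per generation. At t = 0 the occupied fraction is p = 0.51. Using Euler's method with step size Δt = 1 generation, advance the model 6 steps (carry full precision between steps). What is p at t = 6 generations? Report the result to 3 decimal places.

Update rule: p ← p + [c·p·(1−p) − e·p]·Δt with Δt = 1.
p: 0.51000 → 0.62919  (Δp = +0.11919)
p: 0.62919 → 0.69149  (Δp = +0.06230)
p: 0.69149 → 0.71128  (Δp = +0.01979)
p: 0.71128 → 0.71573  (Δp = +0.00445)
p: 0.71573 → 0.71661  (Δp = +0.00088)
p: 0.71661 → 0.71677  (Δp = +0.00017)

0.717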